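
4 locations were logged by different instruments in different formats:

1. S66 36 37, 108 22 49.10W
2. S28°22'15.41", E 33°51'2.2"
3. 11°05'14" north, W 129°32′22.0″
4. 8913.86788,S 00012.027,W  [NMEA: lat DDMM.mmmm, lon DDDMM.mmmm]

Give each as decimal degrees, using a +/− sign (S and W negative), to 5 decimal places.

Point 1:
  Lat: 66° + 36/60 + 37/3600 = 66 + 0.600000 + 0.010278 = 66.610278
  hemisphere S, so the sign is −
  Longitude: 108 + 22/60 + 49.1/3600 = 108.380306
  W ⇒ negate
Point 2:
  φ: 28 + 22/60 + 15.41/3600 = 28.370947
  S → negative
  λ: 33° + 51/60 + 2.2/3600 = 33 + 0.850000 + 0.000611 = 33.850611
  E ⇒ keep positive
Point 3:
  Latitude: 11° + 5/60 + 14/3600 = 11 + 0.083333 + 0.003889 = 11.087222
  N → positive
  Lon: 129 + 32/60 + 22/3600 = 129.539444
  W ⇒ negate
Point 4:
  Latitude: split at 2 digits → 89° and 13.86788′; 89 + 13.86788/60 = 89.231131
  hemisphere S, so the sign is −
  λ: degrees = first 3 digits = 0, minutes = 12.027; 0 + 12.027/60 = 0.200450
  hemisphere W, so the sign is −

1. -66.61028, -108.38031
2. -28.37095, 33.85061
3. 11.08722, -129.53944
4. -89.23113, -0.20045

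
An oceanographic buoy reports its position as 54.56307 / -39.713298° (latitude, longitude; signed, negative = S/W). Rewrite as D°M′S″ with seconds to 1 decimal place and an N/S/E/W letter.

54°33′47.1″ N, 39°42′47.9″ W

φ: whole degrees 54; 33.78420′ → 33′ and 47.052″
Longitude is negative → W; |value| = 39.713298
λ: 0.713298 × 60 = 42.79788′ → 42′, remainder × 60 = 47.873″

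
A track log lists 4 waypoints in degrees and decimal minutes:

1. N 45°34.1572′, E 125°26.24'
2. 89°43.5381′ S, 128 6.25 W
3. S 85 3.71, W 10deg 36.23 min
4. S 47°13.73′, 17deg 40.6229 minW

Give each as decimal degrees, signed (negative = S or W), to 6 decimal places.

1. 45.569287, 125.437333
2. -89.725635, -128.104167
3. -85.061833, -10.603833
4. -47.228833, -17.677048

Point 1:
  Latitude: 34.1572′ = 0.569287°; total 45.5692867
  N → positive
  λ: 125 + 26.24/60 = 125.4373333
  E ⇒ keep positive
Point 2:
  Latitude: 89 + 43.5381/60 = 89.7256350
  S ⇒ negate
  Lon: 6.25′ = 0.104167°; total 128.1041667
  W ⇒ negate
Point 3:
  Lat: 85 + 3.71/60 = 85.0618333
  S → negative
  Lon: 36.23′ = 0.603833°; total 10.6038333
  W ⇒ negate
Point 4:
  φ: 13.73′ = 0.228833°; total 47.2288333
  S ⇒ negate
  Longitude: 40.6229′ = 0.677048°; total 17.6770483
  hemisphere W, so the sign is −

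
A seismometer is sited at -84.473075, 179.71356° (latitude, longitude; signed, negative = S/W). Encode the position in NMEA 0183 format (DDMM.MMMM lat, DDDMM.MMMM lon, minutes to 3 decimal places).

8428.385,S / 17942.814,E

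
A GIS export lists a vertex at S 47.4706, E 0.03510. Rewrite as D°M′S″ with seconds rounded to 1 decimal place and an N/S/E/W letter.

Lat: 0.470600° → 28.23600′; 0.23600 × 60 = 14.160″
Lon: 0.035100 × 60 = 2.10600′ → 2′, remainder × 60 = 6.360″

47°28′14.2″ S, 0°02′6.4″ E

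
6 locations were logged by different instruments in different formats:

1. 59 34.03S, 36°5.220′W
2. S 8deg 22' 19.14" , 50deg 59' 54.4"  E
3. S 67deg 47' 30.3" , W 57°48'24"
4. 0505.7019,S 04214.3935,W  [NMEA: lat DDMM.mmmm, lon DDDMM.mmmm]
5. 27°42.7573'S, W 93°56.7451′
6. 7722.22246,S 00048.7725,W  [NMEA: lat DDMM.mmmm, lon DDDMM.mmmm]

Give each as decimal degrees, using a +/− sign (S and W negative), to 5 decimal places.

Point 1:
  Latitude: 34.03′ = 0.567167°; total 59.567167
  hemisphere S, so the sign is −
  Lon: 5.22′ = 0.087000°; total 36.087000
  W → negative
Point 2:
  Lat: 8° + 22/60 + 19.14/3600 = 8 + 0.366667 + 0.005317 = 8.371983
  S → negative
  Lon: 50° + 59/60 + 54.4/3600 = 50 + 0.983333 + 0.015111 = 50.998444
  E ⇒ keep positive
Point 3:
  Latitude: 47′ + 30.3″ = 47.50500′; 67 + 47.50500/60 = 67.791750
  S ⇒ negate
  Longitude: 57° + 48/60 + 24/3600 = 57 + 0.800000 + 0.006667 = 57.806667
  W → negative
Point 4:
  Latitude: degrees = first 2 digits = 5, minutes = 5.7019; 5 + 5.7019/60 = 5.095032
  S → negative
  λ: split at 3 digits → 042° and 14.3935′; 42 + 14.3935/60 = 42.239892
  W → negative
Point 5:
  φ: 27 + 42.7573/60 = 27.712622
  S → negative
  Lon: 56.7451′ = 0.945752°; total 93.945752
  W → negative
Point 6:
  Latitude: split at 2 digits → 77° and 22.22246′; 77 + 22.22246/60 = 77.370374
  S → negative
  Lon: split at 3 digits → 000° and 48.7725′; 0 + 48.7725/60 = 0.812875
  W ⇒ negate

1. -59.56717, -36.08700
2. -8.37198, 50.99844
3. -67.79175, -57.80667
4. -5.09503, -42.23989
5. -27.71262, -93.94575
6. -77.37037, -0.81288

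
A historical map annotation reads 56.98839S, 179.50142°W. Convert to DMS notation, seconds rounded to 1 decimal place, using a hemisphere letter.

Lat: 0.988390 × 60 = 59.30340′ → 59′, remainder × 60 = 18.204″
Lon: 0.501420 × 60 = 30.08520′ → 30′, remainder × 60 = 5.112″

56°59′18.2″ S, 179°30′5.1″ W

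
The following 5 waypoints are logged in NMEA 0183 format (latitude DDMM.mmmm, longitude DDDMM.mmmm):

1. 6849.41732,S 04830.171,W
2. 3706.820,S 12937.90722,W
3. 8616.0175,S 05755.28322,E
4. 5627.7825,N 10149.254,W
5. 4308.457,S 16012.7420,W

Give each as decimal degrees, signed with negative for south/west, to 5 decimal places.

1. -68.82362, -48.50285
2. -37.11367, -129.63179
3. -86.26696, 57.92139
4. 56.46304, -101.82090
5. -43.14095, -160.21237

Point 1:
  Latitude: split at 2 digits → 68° and 49.41732′; 68 + 49.41732/60 = 68.823622
  S → negative
  λ: degrees = first 3 digits = 48, minutes = 30.171; 48 + 30.171/60 = 48.502850
  W ⇒ negate
Point 2:
  φ: degrees = first 2 digits = 37, minutes = 6.82; 37 + 6.82/60 = 37.113667
  hemisphere S, so the sign is −
  Longitude: split at 3 digits → 129° and 37.90722′; 129 + 37.90722/60 = 129.631787
  W ⇒ negate
Point 3:
  Latitude: split at 2 digits → 86° and 16.0175′; 86 + 16.0175/60 = 86.266958
  hemisphere S, so the sign is −
  Longitude: degrees = first 3 digits = 57, minutes = 55.28322; 57 + 55.28322/60 = 57.921387
  E ⇒ keep positive
Point 4:
  Lat: degrees = first 2 digits = 56, minutes = 27.7825; 56 + 27.7825/60 = 56.463042
  N → positive
  Longitude: split at 3 digits → 101° and 49.254′; 101 + 49.254/60 = 101.820900
  W ⇒ negate
Point 5:
  Latitude: degrees = first 2 digits = 43, minutes = 8.457; 43 + 8.457/60 = 43.140950
  S → negative
  Lon: split at 3 digits → 160° and 12.742′; 160 + 12.742/60 = 160.212367
  W ⇒ negate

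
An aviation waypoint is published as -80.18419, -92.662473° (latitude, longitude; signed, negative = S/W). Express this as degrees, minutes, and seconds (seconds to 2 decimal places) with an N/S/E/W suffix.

Latitude is negative → S; |value| = 80.184190
Lat: whole degrees 80; 11.05140′ → 11′ and 3.0840″
Longitude is negative → W; |value| = 92.662473
Lon: whole degrees 92; 39.74838′ → 39′ and 44.9028″

80°11′3.08″ S, 92°39′44.90″ W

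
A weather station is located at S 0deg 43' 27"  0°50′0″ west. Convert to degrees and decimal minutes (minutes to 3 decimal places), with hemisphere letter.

0° 43.450′ S, 0° 50.000′ W

φ: 43 + 27/60 = 43.45000′
λ: 50 + 0/60 = 50.00000′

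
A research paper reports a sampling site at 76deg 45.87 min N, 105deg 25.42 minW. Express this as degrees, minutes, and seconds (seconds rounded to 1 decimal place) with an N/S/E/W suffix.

76°45′52.2″ N, 105°25′25.2″ W

φ: 45.87000′ → 45′ and 0.87000 × 60 = 52.200″
λ: fractional minutes 0.42000 × 60 = 25.200″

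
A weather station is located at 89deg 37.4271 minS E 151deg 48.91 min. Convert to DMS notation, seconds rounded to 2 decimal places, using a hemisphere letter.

Latitude: 37.42710′ → 37′ and 0.42710 × 60 = 25.6260″
Longitude: fractional minutes 0.91000 × 60 = 54.6000″

89°37′25.63″ S, 151°48′54.60″ E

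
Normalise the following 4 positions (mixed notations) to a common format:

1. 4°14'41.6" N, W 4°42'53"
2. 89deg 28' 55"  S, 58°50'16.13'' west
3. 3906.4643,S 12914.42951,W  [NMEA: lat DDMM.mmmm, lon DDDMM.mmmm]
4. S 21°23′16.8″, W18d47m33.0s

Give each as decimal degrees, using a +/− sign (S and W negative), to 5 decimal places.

1. 4.24489, -4.71472
2. -89.48194, -58.83781
3. -39.10774, -129.24049
4. -21.38800, -18.79250

Point 1:
  φ: 14′ + 41.6″ = 14.69333′; 4 + 14.69333/60 = 4.244889
  N ⇒ keep positive
  λ: 4 + 42/60 + 53/3600 = 4.714722
  W ⇒ negate
Point 2:
  φ: 89 + 28/60 + 55/3600 = 89.481944
  S → negative
  λ: 58° + 50/60 + 16.13/3600 = 58 + 0.833333 + 0.004481 = 58.837814
  W ⇒ negate
Point 3:
  Latitude: degrees = first 2 digits = 39, minutes = 6.4643; 39 + 6.4643/60 = 39.107738
  hemisphere S, so the sign is −
  Lon: degrees = first 3 digits = 129, minutes = 14.42951; 129 + 14.42951/60 = 129.240492
  W → negative
Point 4:
  φ: 21 + 23/60 + 16.8/3600 = 21.388000
  hemisphere S, so the sign is −
  Longitude: 18° + 47/60 + 33/3600 = 18 + 0.783333 + 0.009167 = 18.792500
  W → negative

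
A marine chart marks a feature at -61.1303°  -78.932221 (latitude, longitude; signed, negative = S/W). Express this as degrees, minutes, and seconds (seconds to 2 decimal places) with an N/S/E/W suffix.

61°07′49.08″ S, 78°55′56.00″ W

Latitude is negative → S; |value| = 61.130300
φ: whole degrees 61; 7.81800′ → 7′ and 49.0800″
Longitude is negative → W; |value| = 78.932221
Longitude: 0.932221 × 60 = 55.93326′ → 55′, remainder × 60 = 55.9956″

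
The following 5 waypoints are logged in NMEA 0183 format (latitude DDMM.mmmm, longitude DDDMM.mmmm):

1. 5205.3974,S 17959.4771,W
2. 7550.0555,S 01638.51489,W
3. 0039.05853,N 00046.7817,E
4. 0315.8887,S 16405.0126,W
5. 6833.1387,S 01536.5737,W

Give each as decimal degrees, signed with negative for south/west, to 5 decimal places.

Point 1:
  φ: split at 2 digits → 52° and 5.3974′; 52 + 5.3974/60 = 52.089957
  hemisphere S, so the sign is −
  Longitude: split at 3 digits → 179° and 59.4771′; 179 + 59.4771/60 = 179.991285
  hemisphere W, so the sign is −
Point 2:
  Lat: degrees = first 2 digits = 75, minutes = 50.0555; 75 + 50.0555/60 = 75.834258
  S → negative
  Lon: split at 3 digits → 016° and 38.51489′; 16 + 38.51489/60 = 16.641915
  W ⇒ negate
Point 3:
  Lat: degrees = first 2 digits = 0, minutes = 39.05853; 0 + 39.05853/60 = 0.650976
  N → positive
  λ: split at 3 digits → 000° and 46.7817′; 0 + 46.7817/60 = 0.779695
  E → positive
Point 4:
  Lat: degrees = first 2 digits = 3, minutes = 15.8887; 3 + 15.8887/60 = 3.264812
  S ⇒ negate
  Longitude: degrees = first 3 digits = 164, minutes = 5.0126; 164 + 5.0126/60 = 164.083543
  W → negative
Point 5:
  Lat: degrees = first 2 digits = 68, minutes = 33.1387; 68 + 33.1387/60 = 68.552312
  hemisphere S, so the sign is −
  Longitude: degrees = first 3 digits = 15, minutes = 36.5737; 15 + 36.5737/60 = 15.609562
  hemisphere W, so the sign is −

1. -52.08996, -179.99129
2. -75.83426, -16.64191
3. 0.65098, 0.77970
4. -3.26481, -164.08354
5. -68.55231, -15.60956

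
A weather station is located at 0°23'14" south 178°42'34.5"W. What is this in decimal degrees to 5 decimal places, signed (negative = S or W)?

-0.38722, -178.70958

φ: 0° + 23/60 + 14/3600 = 0 + 0.383333 + 0.003889 = 0.387222
hemisphere S, so the sign is −
Lon: 178 + 42/60 + 34.5/3600 = 178.709583
W ⇒ negate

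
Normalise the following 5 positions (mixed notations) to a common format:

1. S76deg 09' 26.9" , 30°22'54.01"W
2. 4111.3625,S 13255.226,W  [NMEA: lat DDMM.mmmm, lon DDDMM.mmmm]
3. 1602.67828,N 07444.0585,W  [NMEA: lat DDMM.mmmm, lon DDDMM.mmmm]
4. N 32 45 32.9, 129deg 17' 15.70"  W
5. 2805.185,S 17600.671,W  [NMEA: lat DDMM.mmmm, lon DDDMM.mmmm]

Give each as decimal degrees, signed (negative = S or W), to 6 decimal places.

1. -76.157472, -30.381669
2. -41.189375, -132.920433
3. 16.044638, -74.734308
4. 32.759139, -129.287694
5. -28.086417, -176.011183

Point 1:
  φ: 9′ + 26.9″ = 9.44833′; 76 + 9.44833/60 = 76.1574722
  hemisphere S, so the sign is −
  Lon: 22′ + 54.01″ = 22.90017′; 30 + 22.90017/60 = 30.3816694
  W ⇒ negate
Point 2:
  Latitude: degrees = first 2 digits = 41, minutes = 11.3625; 41 + 11.3625/60 = 41.1893750
  S ⇒ negate
  Longitude: degrees = first 3 digits = 132, minutes = 55.226; 132 + 55.226/60 = 132.9204333
  W → negative
Point 3:
  Lat: degrees = first 2 digits = 16, minutes = 2.67828; 16 + 2.67828/60 = 16.0446380
  N → positive
  Longitude: degrees = first 3 digits = 74, minutes = 44.0585; 74 + 44.0585/60 = 74.7343083
  hemisphere W, so the sign is −
Point 4:
  Lat: 32° + 45/60 + 32.9/3600 = 32 + 0.750000 + 0.009139 = 32.7591389
  N ⇒ keep positive
  Lon: 17′ + 15.7″ = 17.26167′; 129 + 17.26167/60 = 129.2876944
  W → negative
Point 5:
  φ: degrees = first 2 digits = 28, minutes = 5.185; 28 + 5.185/60 = 28.0864167
  S ⇒ negate
  Longitude: split at 3 digits → 176° and 0.671′; 176 + 0.671/60 = 176.0111833
  W ⇒ negate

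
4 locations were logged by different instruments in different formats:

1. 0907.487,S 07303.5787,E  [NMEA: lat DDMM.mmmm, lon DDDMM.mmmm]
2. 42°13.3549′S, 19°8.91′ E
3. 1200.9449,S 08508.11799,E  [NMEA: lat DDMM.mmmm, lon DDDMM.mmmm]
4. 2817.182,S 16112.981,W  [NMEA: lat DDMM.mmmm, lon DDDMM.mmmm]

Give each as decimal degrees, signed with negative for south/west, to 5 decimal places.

1. -9.12478, 73.05965
2. -42.22258, 19.14850
3. -12.01575, 85.13530
4. -28.28637, -161.21635

Point 1:
  Lat: degrees = first 2 digits = 9, minutes = 7.487; 9 + 7.487/60 = 9.124783
  S ⇒ negate
  λ: split at 3 digits → 073° and 3.5787′; 73 + 3.5787/60 = 73.059645
  E ⇒ keep positive
Point 2:
  Latitude: 13.3549′ = 0.222582°; total 42.222582
  S ⇒ negate
  Lon: 19 + 8.91/60 = 19.148500
  E → positive
Point 3:
  φ: split at 2 digits → 12° and 0.9449′; 12 + 0.9449/60 = 12.015748
  hemisphere S, so the sign is −
  Longitude: degrees = first 3 digits = 85, minutes = 8.11799; 85 + 8.11799/60 = 85.135300
  E → positive
Point 4:
  Lat: split at 2 digits → 28° and 17.182′; 28 + 17.182/60 = 28.286367
  hemisphere S, so the sign is −
  λ: degrees = first 3 digits = 161, minutes = 12.981; 161 + 12.981/60 = 161.216350
  hemisphere W, so the sign is −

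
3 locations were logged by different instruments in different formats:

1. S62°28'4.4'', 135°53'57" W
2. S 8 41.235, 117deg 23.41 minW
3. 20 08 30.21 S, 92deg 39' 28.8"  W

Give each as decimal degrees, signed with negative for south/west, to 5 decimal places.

Point 1:
  Latitude: 62° + 28/60 + 4.4/3600 = 62 + 0.466667 + 0.001222 = 62.467889
  hemisphere S, so the sign is −
  Longitude: 135 + 53/60 + 57/3600 = 135.899167
  hemisphere W, so the sign is −
Point 2:
  φ: 8 + 41.235/60 = 8.687250
  S ⇒ negate
  λ: 23.41′ = 0.390167°; total 117.390167
  W ⇒ negate
Point 3:
  Latitude: 20° + 8/60 + 30.21/3600 = 20 + 0.133333 + 0.008392 = 20.141725
  hemisphere S, so the sign is −
  Lon: 39′ + 28.8″ = 39.48000′; 92 + 39.48000/60 = 92.658000
  W → negative

1. -62.46789, -135.89917
2. -8.68725, -117.39017
3. -20.14173, -92.65800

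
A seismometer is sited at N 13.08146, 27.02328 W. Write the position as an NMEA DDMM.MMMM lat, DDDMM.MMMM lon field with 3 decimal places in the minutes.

1304.888,N / 02701.397,W

φ: 13° + 0.081460 × 60 = 13° 4.88760′
Lon: minutes = (27.023280 − 27) × 60 = 1.39680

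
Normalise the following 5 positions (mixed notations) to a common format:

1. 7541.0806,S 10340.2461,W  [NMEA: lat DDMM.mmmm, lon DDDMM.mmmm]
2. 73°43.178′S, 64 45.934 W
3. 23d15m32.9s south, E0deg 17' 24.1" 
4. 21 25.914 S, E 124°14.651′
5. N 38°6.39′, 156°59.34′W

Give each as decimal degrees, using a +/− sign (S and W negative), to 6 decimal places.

Point 1:
  φ: degrees = first 2 digits = 75, minutes = 41.0806; 75 + 41.0806/60 = 75.6846767
  S ⇒ negate
  Lon: degrees = first 3 digits = 103, minutes = 40.2461; 103 + 40.2461/60 = 103.6707683
  W → negative
Point 2:
  Lat: 43.178′ = 0.719633°; total 73.7196333
  S → negative
  λ: 64 + 45.934/60 = 64.7655667
  W → negative
Point 3:
  φ: 23 + 15/60 + 32.9/3600 = 23.2591389
  S → negative
  λ: 0° + 17/60 + 24.1/3600 = 0 + 0.283333 + 0.006694 = 0.2900278
  E ⇒ keep positive
Point 4:
  φ: 25.914′ = 0.431900°; total 21.4319000
  S ⇒ negate
  Longitude: 124 + 14.651/60 = 124.2441833
  E → positive
Point 5:
  Lat: 38 + 6.39/60 = 38.1065000
  N ⇒ keep positive
  λ: 59.34′ = 0.989000°; total 156.9890000
  hemisphere W, so the sign is −

1. -75.684677, -103.670768
2. -73.719633, -64.765567
3. -23.259139, 0.290028
4. -21.431900, 124.244183
5. 38.106500, -156.989000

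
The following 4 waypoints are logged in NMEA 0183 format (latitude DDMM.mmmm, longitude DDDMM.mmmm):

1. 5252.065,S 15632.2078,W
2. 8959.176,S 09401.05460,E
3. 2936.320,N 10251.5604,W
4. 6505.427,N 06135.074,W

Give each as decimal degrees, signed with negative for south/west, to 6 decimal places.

1. -52.867750, -156.536797
2. -89.986267, 94.017577
3. 29.605333, -102.859340
4. 65.090450, -61.584567

Point 1:
  Lat: degrees = first 2 digits = 52, minutes = 52.065; 52 + 52.065/60 = 52.8677500
  S → negative
  λ: degrees = first 3 digits = 156, minutes = 32.2078; 156 + 32.2078/60 = 156.5367967
  hemisphere W, so the sign is −
Point 2:
  Latitude: degrees = first 2 digits = 89, minutes = 59.176; 89 + 59.176/60 = 89.9862667
  S ⇒ negate
  λ: degrees = first 3 digits = 94, minutes = 1.0546; 94 + 1.0546/60 = 94.0175767
  E ⇒ keep positive
Point 3:
  Latitude: degrees = first 2 digits = 29, minutes = 36.32; 29 + 36.32/60 = 29.6053333
  N ⇒ keep positive
  λ: degrees = first 3 digits = 102, minutes = 51.5604; 102 + 51.5604/60 = 102.8593400
  W → negative
Point 4:
  φ: degrees = first 2 digits = 65, minutes = 5.427; 65 + 5.427/60 = 65.0904500
  N → positive
  Lon: degrees = first 3 digits = 61, minutes = 35.074; 61 + 35.074/60 = 61.5845667
  hemisphere W, so the sign is −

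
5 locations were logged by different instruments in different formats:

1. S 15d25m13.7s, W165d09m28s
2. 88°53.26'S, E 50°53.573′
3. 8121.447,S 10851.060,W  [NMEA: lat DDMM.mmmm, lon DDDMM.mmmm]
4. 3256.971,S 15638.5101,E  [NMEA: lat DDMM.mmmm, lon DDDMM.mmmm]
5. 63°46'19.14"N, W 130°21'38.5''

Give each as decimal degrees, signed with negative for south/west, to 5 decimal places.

1. -15.42047, -165.15778
2. -88.88767, 50.89288
3. -81.35745, -108.85100
4. -32.94952, 156.64184
5. 63.77198, -130.36069

Point 1:
  φ: 15° + 25/60 + 13.7/3600 = 15 + 0.416667 + 0.003806 = 15.420472
  hemisphere S, so the sign is −
  Lon: 165 + 9/60 + 28/3600 = 165.157778
  W ⇒ negate
Point 2:
  φ: 53.26′ = 0.887667°; total 88.887667
  S ⇒ negate
  λ: 53.573′ = 0.892883°; total 50.892883
  E → positive
Point 3:
  φ: degrees = first 2 digits = 81, minutes = 21.447; 81 + 21.447/60 = 81.357450
  S ⇒ negate
  Longitude: degrees = first 3 digits = 108, minutes = 51.06; 108 + 51.06/60 = 108.851000
  W → negative
Point 4:
  Lat: split at 2 digits → 32° and 56.971′; 32 + 56.971/60 = 32.949517
  S → negative
  Lon: degrees = first 3 digits = 156, minutes = 38.5101; 156 + 38.5101/60 = 156.641835
  E ⇒ keep positive
Point 5:
  φ: 46′ + 19.14″ = 46.31900′; 63 + 46.31900/60 = 63.771983
  N ⇒ keep positive
  Lon: 130 + 21/60 + 38.5/3600 = 130.360694
  hemisphere W, so the sign is −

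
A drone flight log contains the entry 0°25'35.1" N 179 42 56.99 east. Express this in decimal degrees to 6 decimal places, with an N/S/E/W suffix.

0.426417° N, 179.715831° E

Lat: 25′ + 35.1″ = 25.58500′; 0 + 25.58500/60 = 0.4264167
λ: 179 + 42/60 + 56.99/3600 = 179.7158306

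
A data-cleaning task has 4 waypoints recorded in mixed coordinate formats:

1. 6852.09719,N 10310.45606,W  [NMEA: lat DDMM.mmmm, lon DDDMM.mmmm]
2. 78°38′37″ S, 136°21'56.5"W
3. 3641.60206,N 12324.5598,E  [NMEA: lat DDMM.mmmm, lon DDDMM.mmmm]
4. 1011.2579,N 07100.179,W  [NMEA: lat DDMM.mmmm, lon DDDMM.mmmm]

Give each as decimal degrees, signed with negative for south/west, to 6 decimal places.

1. 68.868287, -103.174268
2. -78.643611, -136.365694
3. 36.693368, 123.409330
4. 10.187632, -71.002983

Point 1:
  Lat: split at 2 digits → 68° and 52.09719′; 68 + 52.09719/60 = 68.8682865
  N ⇒ keep positive
  Lon: degrees = first 3 digits = 103, minutes = 10.45606; 103 + 10.45606/60 = 103.1742677
  W → negative
Point 2:
  Latitude: 78 + 38/60 + 37/3600 = 78.6436111
  S → negative
  Lon: 21′ + 56.5″ = 21.94167′; 136 + 21.94167/60 = 136.3656944
  W → negative
Point 3:
  Latitude: split at 2 digits → 36° and 41.60206′; 36 + 41.60206/60 = 36.6933677
  N ⇒ keep positive
  λ: degrees = first 3 digits = 123, minutes = 24.5598; 123 + 24.5598/60 = 123.4093300
  E → positive
Point 4:
  Latitude: degrees = first 2 digits = 10, minutes = 11.2579; 10 + 11.2579/60 = 10.1876317
  N → positive
  λ: degrees = first 3 digits = 71, minutes = 0.179; 71 + 0.179/60 = 71.0029833
  W ⇒ negate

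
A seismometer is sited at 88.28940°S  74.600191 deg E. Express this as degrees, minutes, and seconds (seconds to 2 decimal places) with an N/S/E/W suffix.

φ: 0.289400 × 60 = 17.36400′ → 17′, remainder × 60 = 21.8400″
λ: 0.600191° → 36.01146′; 0.01146 × 60 = 0.6876″

88°17′21.84″ S, 74°36′0.69″ E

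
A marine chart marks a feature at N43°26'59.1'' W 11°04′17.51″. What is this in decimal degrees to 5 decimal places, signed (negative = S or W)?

Lat: 43 + 26/60 + 59.1/3600 = 43.449750
N → positive
Lon: 11 + 4/60 + 17.51/3600 = 11.071531
hemisphere W, so the sign is −

43.44975, -11.07153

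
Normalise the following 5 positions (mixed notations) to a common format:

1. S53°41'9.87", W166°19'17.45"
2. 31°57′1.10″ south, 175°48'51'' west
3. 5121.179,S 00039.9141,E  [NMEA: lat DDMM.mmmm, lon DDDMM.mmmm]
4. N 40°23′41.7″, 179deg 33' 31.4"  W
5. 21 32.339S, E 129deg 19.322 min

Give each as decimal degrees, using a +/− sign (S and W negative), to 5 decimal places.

Point 1:
  Latitude: 41′ + 9.87″ = 41.16450′; 53 + 41.16450/60 = 53.686075
  S ⇒ negate
  λ: 19′ + 17.45″ = 19.29083′; 166 + 19.29083/60 = 166.321514
  W → negative
Point 2:
  Lat: 31 + 57/60 + 1.1/3600 = 31.950306
  S ⇒ negate
  Lon: 175° + 48/60 + 51/3600 = 175 + 0.800000 + 0.014167 = 175.814167
  hemisphere W, so the sign is −
Point 3:
  φ: degrees = first 2 digits = 51, minutes = 21.179; 51 + 21.179/60 = 51.352983
  S → negative
  λ: split at 3 digits → 000° and 39.9141′; 0 + 39.9141/60 = 0.665235
  E → positive
Point 4:
  Lat: 23′ + 41.7″ = 23.69500′; 40 + 23.69500/60 = 40.394917
  N → positive
  Lon: 179° + 33/60 + 31.4/3600 = 179 + 0.550000 + 0.008722 = 179.558722
  W → negative
Point 5:
  Lat: 32.339′ = 0.538983°; total 21.538983
  S → negative
  Lon: 129 + 19.322/60 = 129.322033
  E ⇒ keep positive

1. -53.68608, -166.32151
2. -31.95031, -175.81417
3. -51.35298, 0.66524
4. 40.39492, -179.55872
5. -21.53898, 129.32203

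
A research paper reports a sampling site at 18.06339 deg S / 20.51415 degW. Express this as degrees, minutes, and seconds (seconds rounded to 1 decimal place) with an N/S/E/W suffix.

18°03′48.2″ S, 20°30′50.9″ W

φ: 0.063390 × 60 = 3.80340′ → 3′, remainder × 60 = 48.204″
λ: 0.514150 × 60 = 30.84900′ → 30′, remainder × 60 = 50.940″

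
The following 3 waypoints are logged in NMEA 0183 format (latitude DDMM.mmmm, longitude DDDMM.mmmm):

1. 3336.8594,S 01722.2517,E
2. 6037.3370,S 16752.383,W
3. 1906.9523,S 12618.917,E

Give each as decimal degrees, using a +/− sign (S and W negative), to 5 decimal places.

1. -33.61432, 17.37086
2. -60.62228, -167.87305
3. -19.11587, 126.31528

Point 1:
  Lat: degrees = first 2 digits = 33, minutes = 36.8594; 33 + 36.8594/60 = 33.614323
  S ⇒ negate
  Longitude: split at 3 digits → 017° and 22.2517′; 17 + 22.2517/60 = 17.370862
  E → positive
Point 2:
  φ: degrees = first 2 digits = 60, minutes = 37.337; 60 + 37.337/60 = 60.622283
  hemisphere S, so the sign is −
  Longitude: split at 3 digits → 167° and 52.383′; 167 + 52.383/60 = 167.873050
  W ⇒ negate
Point 3:
  Latitude: split at 2 digits → 19° and 6.9523′; 19 + 6.9523/60 = 19.115872
  S → negative
  λ: degrees = first 3 digits = 126, minutes = 18.917; 126 + 18.917/60 = 126.315283
  E → positive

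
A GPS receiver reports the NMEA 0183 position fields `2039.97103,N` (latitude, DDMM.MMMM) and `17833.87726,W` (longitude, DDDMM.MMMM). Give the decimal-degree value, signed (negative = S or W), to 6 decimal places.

Lat: split at 2 digits → 20° and 39.97103′; 20 + 39.97103/60 = 20.6661838
N ⇒ keep positive
Longitude: degrees = first 3 digits = 178, minutes = 33.87726; 178 + 33.87726/60 = 178.5646210
W ⇒ negate

20.666184, -178.564621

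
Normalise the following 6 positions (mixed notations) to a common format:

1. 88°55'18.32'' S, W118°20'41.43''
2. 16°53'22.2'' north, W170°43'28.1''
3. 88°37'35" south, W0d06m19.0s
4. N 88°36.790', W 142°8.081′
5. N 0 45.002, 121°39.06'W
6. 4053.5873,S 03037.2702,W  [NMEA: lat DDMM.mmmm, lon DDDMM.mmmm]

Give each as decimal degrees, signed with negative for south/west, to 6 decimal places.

1. -88.921756, -118.344842
2. 16.889500, -170.724472
3. -88.626389, -0.105278
4. 88.613167, -142.134683
5. 0.750033, -121.651000
6. -40.893122, -30.621170

Point 1:
  Latitude: 88 + 55/60 + 18.32/3600 = 88.9217556
  S ⇒ negate
  Lon: 118 + 20/60 + 41.43/3600 = 118.3448417
  W ⇒ negate
Point 2:
  Lat: 16 + 53/60 + 22.2/3600 = 16.8895000
  N ⇒ keep positive
  λ: 170 + 43/60 + 28.1/3600 = 170.7244722
  W ⇒ negate
Point 3:
  Lat: 88° + 37/60 + 35/3600 = 88 + 0.616667 + 0.009722 = 88.6263889
  S ⇒ negate
  λ: 0 + 6/60 + 19/3600 = 0.1052778
  W ⇒ negate
Point 4:
  Latitude: 88 + 36.79/60 = 88.6131667
  N ⇒ keep positive
  Lon: 8.081′ = 0.134683°; total 142.1346833
  W → negative
Point 5:
  φ: 45.002′ = 0.750033°; total 0.7500333
  N → positive
  Longitude: 39.06′ = 0.651000°; total 121.6510000
  W ⇒ negate
Point 6:
  φ: split at 2 digits → 40° and 53.5873′; 40 + 53.5873/60 = 40.8931217
  hemisphere S, so the sign is −
  Longitude: degrees = first 3 digits = 30, minutes = 37.2702; 30 + 37.2702/60 = 30.6211700
  W ⇒ negate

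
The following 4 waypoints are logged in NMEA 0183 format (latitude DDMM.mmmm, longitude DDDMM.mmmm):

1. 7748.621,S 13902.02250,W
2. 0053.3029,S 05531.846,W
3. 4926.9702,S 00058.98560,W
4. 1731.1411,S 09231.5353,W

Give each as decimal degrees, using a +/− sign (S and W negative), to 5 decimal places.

Point 1:
  Lat: split at 2 digits → 77° and 48.621′; 77 + 48.621/60 = 77.810350
  hemisphere S, so the sign is −
  λ: degrees = first 3 digits = 139, minutes = 2.0225; 139 + 2.0225/60 = 139.033708
  W → negative
Point 2:
  φ: split at 2 digits → 00° and 53.3029′; 0 + 53.3029/60 = 0.888382
  S → negative
  Lon: split at 3 digits → 055° and 31.846′; 55 + 31.846/60 = 55.530767
  hemisphere W, so the sign is −
Point 3:
  Latitude: split at 2 digits → 49° and 26.9702′; 49 + 26.9702/60 = 49.449503
  hemisphere S, so the sign is −
  Longitude: degrees = first 3 digits = 0, minutes = 58.9856; 0 + 58.9856/60 = 0.983093
  W ⇒ negate
Point 4:
  Lat: split at 2 digits → 17° and 31.1411′; 17 + 31.1411/60 = 17.519018
  S → negative
  Lon: degrees = first 3 digits = 92, minutes = 31.5353; 92 + 31.5353/60 = 92.525588
  W ⇒ negate

1. -77.81035, -139.03371
2. -0.88838, -55.53077
3. -49.44950, -0.98309
4. -17.51902, -92.52559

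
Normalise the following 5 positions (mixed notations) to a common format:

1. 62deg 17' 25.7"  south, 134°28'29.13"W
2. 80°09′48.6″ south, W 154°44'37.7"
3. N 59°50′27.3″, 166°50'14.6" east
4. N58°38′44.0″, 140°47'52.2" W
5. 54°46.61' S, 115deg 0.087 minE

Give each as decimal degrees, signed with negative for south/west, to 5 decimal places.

1. -62.29047, -134.47476
2. -80.16350, -154.74381
3. 59.84092, 166.83739
4. 58.64556, -140.79783
5. -54.77683, 115.00145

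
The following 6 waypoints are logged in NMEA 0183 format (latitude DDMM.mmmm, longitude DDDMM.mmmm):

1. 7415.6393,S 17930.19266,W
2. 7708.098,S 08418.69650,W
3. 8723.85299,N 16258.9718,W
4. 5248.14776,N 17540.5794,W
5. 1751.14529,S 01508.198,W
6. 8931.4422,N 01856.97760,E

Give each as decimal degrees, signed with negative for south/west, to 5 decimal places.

Point 1:
  Latitude: degrees = first 2 digits = 74, minutes = 15.6393; 74 + 15.6393/60 = 74.260655
  S → negative
  Lon: degrees = first 3 digits = 179, minutes = 30.19266; 179 + 30.19266/60 = 179.503211
  W → negative
Point 2:
  φ: degrees = first 2 digits = 77, minutes = 8.098; 77 + 8.098/60 = 77.134967
  hemisphere S, so the sign is −
  λ: degrees = first 3 digits = 84, minutes = 18.6965; 84 + 18.6965/60 = 84.311608
  W → negative
Point 3:
  φ: degrees = first 2 digits = 87, minutes = 23.85299; 87 + 23.85299/60 = 87.397550
  N → positive
  Lon: degrees = first 3 digits = 162, minutes = 58.9718; 162 + 58.9718/60 = 162.982863
  hemisphere W, so the sign is −
Point 4:
  Lat: degrees = first 2 digits = 52, minutes = 48.14776; 52 + 48.14776/60 = 52.802463
  N → positive
  Longitude: degrees = first 3 digits = 175, minutes = 40.5794; 175 + 40.5794/60 = 175.676323
  W ⇒ negate
Point 5:
  Lat: degrees = first 2 digits = 17, minutes = 51.14529; 17 + 51.14529/60 = 17.852422
  hemisphere S, so the sign is −
  Lon: degrees = first 3 digits = 15, minutes = 8.198; 15 + 8.198/60 = 15.136633
  W ⇒ negate
Point 6:
  φ: degrees = first 2 digits = 89, minutes = 31.4422; 89 + 31.4422/60 = 89.524037
  N ⇒ keep positive
  Lon: split at 3 digits → 018° and 56.9776′; 18 + 56.9776/60 = 18.949627
  E → positive

1. -74.26066, -179.50321
2. -77.13497, -84.31161
3. 87.39755, -162.98286
4. 52.80246, -175.67632
5. -17.85242, -15.13663
6. 89.52404, 18.94963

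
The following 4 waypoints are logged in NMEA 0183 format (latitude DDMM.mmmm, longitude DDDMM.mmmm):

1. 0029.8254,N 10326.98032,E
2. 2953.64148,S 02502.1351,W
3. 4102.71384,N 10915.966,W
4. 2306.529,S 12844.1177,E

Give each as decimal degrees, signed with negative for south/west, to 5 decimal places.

Point 1:
  Latitude: degrees = first 2 digits = 0, minutes = 29.8254; 0 + 29.8254/60 = 0.497090
  N → positive
  λ: split at 3 digits → 103° and 26.98032′; 103 + 26.98032/60 = 103.449672
  E → positive
Point 2:
  φ: degrees = first 2 digits = 29, minutes = 53.64148; 29 + 53.64148/60 = 29.894025
  S ⇒ negate
  Longitude: split at 3 digits → 025° and 2.1351′; 25 + 2.1351/60 = 25.035585
  W → negative
Point 3:
  φ: degrees = first 2 digits = 41, minutes = 2.71384; 41 + 2.71384/60 = 41.045231
  N → positive
  Longitude: degrees = first 3 digits = 109, minutes = 15.966; 109 + 15.966/60 = 109.266100
  W ⇒ negate
Point 4:
  Lat: degrees = first 2 digits = 23, minutes = 6.529; 23 + 6.529/60 = 23.108817
  S ⇒ negate
  Longitude: split at 3 digits → 128° and 44.1177′; 128 + 44.1177/60 = 128.735295
  E ⇒ keep positive

1. 0.49709, 103.44967
2. -29.89402, -25.03559
3. 41.04523, -109.26610
4. -23.10882, 128.73530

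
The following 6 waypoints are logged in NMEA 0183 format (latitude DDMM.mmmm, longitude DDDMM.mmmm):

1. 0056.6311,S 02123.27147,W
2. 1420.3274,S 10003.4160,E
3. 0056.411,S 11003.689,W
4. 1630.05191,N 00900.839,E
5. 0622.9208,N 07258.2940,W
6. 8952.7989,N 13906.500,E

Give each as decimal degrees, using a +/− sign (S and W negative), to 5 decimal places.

Point 1:
  φ: split at 2 digits → 00° and 56.6311′; 0 + 56.6311/60 = 0.943852
  S → negative
  λ: split at 3 digits → 021° and 23.27147′; 21 + 23.27147/60 = 21.387858
  W → negative
Point 2:
  Lat: split at 2 digits → 14° and 20.3274′; 14 + 20.3274/60 = 14.338790
  S ⇒ negate
  Longitude: degrees = first 3 digits = 100, minutes = 3.416; 100 + 3.416/60 = 100.056933
  E ⇒ keep positive
Point 3:
  Lat: split at 2 digits → 00° and 56.411′; 0 + 56.411/60 = 0.940183
  S ⇒ negate
  λ: degrees = first 3 digits = 110, minutes = 3.689; 110 + 3.689/60 = 110.061483
  W → negative
Point 4:
  Latitude: degrees = first 2 digits = 16, minutes = 30.05191; 16 + 30.05191/60 = 16.500865
  N ⇒ keep positive
  Longitude: degrees = first 3 digits = 9, minutes = 0.839; 9 + 0.839/60 = 9.013983
  E ⇒ keep positive
Point 5:
  Lat: split at 2 digits → 06° and 22.9208′; 6 + 22.9208/60 = 6.382013
  N ⇒ keep positive
  Lon: degrees = first 3 digits = 72, minutes = 58.294; 72 + 58.294/60 = 72.971567
  hemisphere W, so the sign is −
Point 6:
  Latitude: split at 2 digits → 89° and 52.7989′; 89 + 52.7989/60 = 89.879982
  N ⇒ keep positive
  Longitude: degrees = first 3 digits = 139, minutes = 6.5; 139 + 6.5/60 = 139.108333
  E ⇒ keep positive

1. -0.94385, -21.38786
2. -14.33879, 100.05693
3. -0.94018, -110.06148
4. 16.50087, 9.01398
5. 6.38201, -72.97157
6. 89.87998, 139.10833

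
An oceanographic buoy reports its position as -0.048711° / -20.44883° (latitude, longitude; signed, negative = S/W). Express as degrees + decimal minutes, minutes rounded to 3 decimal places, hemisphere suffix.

0° 2.923′ S, 20° 26.930′ W

Latitude is negative → S; |value| = 0.048711
Lat: minutes = (0.048711 − 0) × 60 = 2.92266
Longitude is negative → W; |value| = 20.448830
Longitude: 20° + 0.448830 × 60 = 20° 26.92980′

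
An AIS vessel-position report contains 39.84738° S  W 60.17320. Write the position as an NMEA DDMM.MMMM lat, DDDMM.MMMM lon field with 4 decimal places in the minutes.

3950.8428,S / 06010.3920,W

Lat: fractional part 0.847380 → 50.842800 minutes
λ: fractional part 0.173200 → 10.392000 minutes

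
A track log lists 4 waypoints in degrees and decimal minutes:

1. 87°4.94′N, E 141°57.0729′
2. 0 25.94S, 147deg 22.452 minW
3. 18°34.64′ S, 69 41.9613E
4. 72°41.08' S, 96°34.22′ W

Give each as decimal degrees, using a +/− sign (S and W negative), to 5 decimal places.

Point 1:
  Latitude: 4.94′ = 0.082333°; total 87.082333
  N ⇒ keep positive
  Lon: 141 + 57.0729/60 = 141.951215
  E ⇒ keep positive
Point 2:
  Lat: 0 + 25.94/60 = 0.432333
  S → negative
  Longitude: 147 + 22.452/60 = 147.374200
  W ⇒ negate
Point 3:
  Lat: 34.64′ = 0.577333°; total 18.577333
  hemisphere S, so the sign is −
  λ: 69 + 41.9613/60 = 69.699355
  E → positive
Point 4:
  Latitude: 72 + 41.08/60 = 72.684667
  S → negative
  λ: 96 + 34.22/60 = 96.570333
  W → negative

1. 87.08233, 141.95122
2. -0.43233, -147.37420
3. -18.57733, 69.69936
4. -72.68467, -96.57033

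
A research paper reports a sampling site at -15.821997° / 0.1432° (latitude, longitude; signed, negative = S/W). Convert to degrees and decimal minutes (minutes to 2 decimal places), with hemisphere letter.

15° 49.32′ S, 0° 8.59′ E

Latitude is negative → S; |value| = 15.821997
φ: fractional part 0.821997 → 49.3198 minutes
λ: minutes = (0.143200 − 0) × 60 = 8.5920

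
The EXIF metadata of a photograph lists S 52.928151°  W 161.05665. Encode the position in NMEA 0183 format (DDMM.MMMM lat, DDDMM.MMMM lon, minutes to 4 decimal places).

Latitude: 52° + 0.928151 × 60 = 52° 55.689060′
Longitude: minutes = (161.056650 − 161) × 60 = 3.399000

5255.6891,S / 16103.3990,W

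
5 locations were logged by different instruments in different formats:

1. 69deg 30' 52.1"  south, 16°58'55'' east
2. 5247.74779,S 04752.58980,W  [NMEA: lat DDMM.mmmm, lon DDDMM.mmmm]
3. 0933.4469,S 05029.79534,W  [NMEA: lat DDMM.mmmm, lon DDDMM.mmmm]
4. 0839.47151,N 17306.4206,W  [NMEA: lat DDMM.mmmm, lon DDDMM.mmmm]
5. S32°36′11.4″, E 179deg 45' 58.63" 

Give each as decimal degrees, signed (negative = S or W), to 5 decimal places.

1. -69.51447, 16.98194
2. -52.79580, -47.87650
3. -9.55745, -50.49659
4. 8.65786, -173.10701
5. -32.60317, 179.76629

Point 1:
  Latitude: 69° + 30/60 + 52.1/3600 = 69 + 0.500000 + 0.014472 = 69.514472
  hemisphere S, so the sign is −
  Lon: 16 + 58/60 + 55/3600 = 16.981944
  E ⇒ keep positive
Point 2:
  Lat: split at 2 digits → 52° and 47.74779′; 52 + 47.74779/60 = 52.795797
  S ⇒ negate
  λ: split at 3 digits → 047° and 52.5898′; 47 + 52.5898/60 = 47.876497
  W ⇒ negate
Point 3:
  Latitude: degrees = first 2 digits = 9, minutes = 33.4469; 9 + 33.4469/60 = 9.557448
  hemisphere S, so the sign is −
  Lon: split at 3 digits → 050° and 29.79534′; 50 + 29.79534/60 = 50.496589
  W ⇒ negate
Point 4:
  Latitude: degrees = first 2 digits = 8, minutes = 39.47151; 8 + 39.47151/60 = 8.657859
  N → positive
  Lon: degrees = first 3 digits = 173, minutes = 6.4206; 173 + 6.4206/60 = 173.107010
  W ⇒ negate
Point 5:
  φ: 32° + 36/60 + 11.4/3600 = 32 + 0.600000 + 0.003167 = 32.603167
  hemisphere S, so the sign is −
  Longitude: 179° + 45/60 + 58.63/3600 = 179 + 0.750000 + 0.016286 = 179.766286
  E ⇒ keep positive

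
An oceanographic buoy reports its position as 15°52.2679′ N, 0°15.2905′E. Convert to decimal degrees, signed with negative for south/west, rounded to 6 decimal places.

15.871132, 0.254842

Lat: 15 + 52.2679/60 = 15.8711317
N ⇒ keep positive
Lon: 15.2905′ = 0.254842°; total 0.2548417
E ⇒ keep positive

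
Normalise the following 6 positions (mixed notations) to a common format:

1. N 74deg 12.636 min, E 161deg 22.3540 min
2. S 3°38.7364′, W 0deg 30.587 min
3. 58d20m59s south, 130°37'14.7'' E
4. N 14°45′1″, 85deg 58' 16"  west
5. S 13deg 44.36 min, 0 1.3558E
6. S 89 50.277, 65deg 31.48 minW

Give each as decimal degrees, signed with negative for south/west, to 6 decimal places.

Point 1:
  φ: 74 + 12.636/60 = 74.2106000
  N ⇒ keep positive
  Lon: 22.354′ = 0.372567°; total 161.3725667
  E → positive
Point 2:
  φ: 38.7364′ = 0.645607°; total 3.6456067
  hemisphere S, so the sign is −
  Lon: 0 + 30.587/60 = 0.5097833
  W → negative
Point 3:
  φ: 20′ + 59″ = 20.98333′; 58 + 20.98333/60 = 58.3497222
  S → negative
  Longitude: 130 + 37/60 + 14.7/3600 = 130.6207500
  E → positive
Point 4:
  Latitude: 14° + 45/60 + 1/3600 = 14 + 0.750000 + 0.000278 = 14.7502778
  N → positive
  λ: 58′ + 16″ = 58.26667′; 85 + 58.26667/60 = 85.9711111
  hemisphere W, so the sign is −
Point 5:
  Latitude: 44.36′ = 0.739333°; total 13.7393333
  S ⇒ negate
  Longitude: 0 + 1.3558/60 = 0.0225967
  E → positive
Point 6:
  Lat: 89 + 50.277/60 = 89.8379500
  S → negative
  λ: 65 + 31.48/60 = 65.5246667
  W ⇒ negate

1. 74.210600, 161.372567
2. -3.645607, -0.509783
3. -58.349722, 130.620750
4. 14.750278, -85.971111
5. -13.739333, 0.022597
6. -89.837950, -65.524667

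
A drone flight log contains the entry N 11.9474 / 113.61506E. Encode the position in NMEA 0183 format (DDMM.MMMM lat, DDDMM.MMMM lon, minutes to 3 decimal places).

1156.844,N / 11336.904,E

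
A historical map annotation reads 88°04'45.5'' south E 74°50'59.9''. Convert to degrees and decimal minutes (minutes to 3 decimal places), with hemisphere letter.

88° 4.758′ S, 74° 50.998′ E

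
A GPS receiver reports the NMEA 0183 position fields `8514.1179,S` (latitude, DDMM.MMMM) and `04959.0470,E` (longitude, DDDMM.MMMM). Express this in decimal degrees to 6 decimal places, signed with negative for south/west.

-85.235298, 49.984117

Latitude: degrees = first 2 digits = 85, minutes = 14.1179; 85 + 14.1179/60 = 85.2352983
S → negative
Lon: degrees = first 3 digits = 49, minutes = 59.047; 49 + 59.047/60 = 49.9841167
E → positive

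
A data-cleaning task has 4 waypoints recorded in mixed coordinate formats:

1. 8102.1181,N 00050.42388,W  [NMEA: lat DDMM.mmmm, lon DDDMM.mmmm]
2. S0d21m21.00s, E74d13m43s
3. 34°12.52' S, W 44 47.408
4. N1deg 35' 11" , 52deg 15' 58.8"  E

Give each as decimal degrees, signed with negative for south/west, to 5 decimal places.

Point 1:
  φ: degrees = first 2 digits = 81, minutes = 2.1181; 81 + 2.1181/60 = 81.035302
  N ⇒ keep positive
  λ: split at 3 digits → 000° and 50.42388′; 0 + 50.42388/60 = 0.840398
  W → negative
Point 2:
  Lat: 21′ + 21″ = 21.35000′; 0 + 21.35000/60 = 0.355833
  hemisphere S, so the sign is −
  Longitude: 13′ + 43″ = 13.71667′; 74 + 13.71667/60 = 74.228611
  E → positive
Point 3:
  φ: 34 + 12.52/60 = 34.208667
  S → negative
  Lon: 44 + 47.408/60 = 44.790133
  hemisphere W, so the sign is −
Point 4:
  Latitude: 1° + 35/60 + 11/3600 = 1 + 0.583333 + 0.003056 = 1.586389
  N ⇒ keep positive
  λ: 15′ + 58.8″ = 15.98000′; 52 + 15.98000/60 = 52.266333
  E → positive

1. 81.03530, -0.84040
2. -0.35583, 74.22861
3. -34.20867, -44.79013
4. 1.58639, 52.26633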